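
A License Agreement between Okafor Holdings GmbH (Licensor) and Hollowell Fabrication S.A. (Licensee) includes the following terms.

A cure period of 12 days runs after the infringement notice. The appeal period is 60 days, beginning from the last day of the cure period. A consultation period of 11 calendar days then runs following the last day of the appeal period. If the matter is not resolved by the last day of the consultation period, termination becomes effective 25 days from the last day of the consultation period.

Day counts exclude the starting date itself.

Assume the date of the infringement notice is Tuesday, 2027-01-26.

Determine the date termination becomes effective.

Adding 12 calendar days to 2027-01-26 gives 2027-02-07, which is the last day of the cure period.
Adding 60 calendar days to 2027-02-07 gives 2027-04-08, which is the last day of the appeal period.
The last day of the consultation period: 11 calendar days after 2027-04-08 is 2027-04-19.
Adding 25 calendar days to 2027-04-19 gives 2027-05-14, which is the date termination becomes effective.

2027-05-14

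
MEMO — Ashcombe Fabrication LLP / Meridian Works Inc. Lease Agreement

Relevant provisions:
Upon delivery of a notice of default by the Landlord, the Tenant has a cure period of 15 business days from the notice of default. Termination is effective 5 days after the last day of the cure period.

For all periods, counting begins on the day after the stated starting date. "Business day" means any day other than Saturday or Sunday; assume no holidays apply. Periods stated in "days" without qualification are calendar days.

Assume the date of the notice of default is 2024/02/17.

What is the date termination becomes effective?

The last day of the cure period: counting 15 business days from Saturday, 2024/02/17 (Feb 19, Feb 20, Feb 21, Feb 22, …, Mar 6, Mar 7, Mar 8, skipping weekends) reaches Friday, 2024/03/08.
Adding 5 calendar days to 2024/03/08 gives 2024/03/13, which is the date termination becomes effective.

2024/03/13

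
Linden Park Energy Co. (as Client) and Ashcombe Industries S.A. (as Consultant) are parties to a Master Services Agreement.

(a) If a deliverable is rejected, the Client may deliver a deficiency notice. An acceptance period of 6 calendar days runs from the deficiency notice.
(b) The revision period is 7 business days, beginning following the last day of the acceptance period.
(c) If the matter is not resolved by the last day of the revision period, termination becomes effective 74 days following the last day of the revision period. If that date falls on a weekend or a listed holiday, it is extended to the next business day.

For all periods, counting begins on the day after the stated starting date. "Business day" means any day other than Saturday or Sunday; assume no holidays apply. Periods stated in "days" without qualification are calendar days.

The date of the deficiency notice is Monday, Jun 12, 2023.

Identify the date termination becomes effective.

Adding 6 calendar days to Jun 12, 2023 gives Jun 18, 2023, which is the last day of the acceptance period.
From Sunday, Jun 18, 2023, 7 business days (Jun 19, Jun 20, Jun 21, Jun 22, Jun 23, Jun 26, Jun 27, skipping weekends) brings us to Tuesday, Jun 27, 2023, which is the last day of the revision period.
Adding 74 calendar days to Jun 27, 2023 gives Sep 9, 2023, which is the date termination becomes effective. That falls on a Saturday, so it rolls to the next business day, Monday, Sep 11, 2023.

Sep 11, 2023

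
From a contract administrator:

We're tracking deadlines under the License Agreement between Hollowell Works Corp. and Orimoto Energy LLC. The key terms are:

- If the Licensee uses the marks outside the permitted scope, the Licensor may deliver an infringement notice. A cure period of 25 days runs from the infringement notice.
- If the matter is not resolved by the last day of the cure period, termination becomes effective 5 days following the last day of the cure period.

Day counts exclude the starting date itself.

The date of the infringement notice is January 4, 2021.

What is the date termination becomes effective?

Adding 25 calendar days to January 4, 2021 gives January 29, 2021, which is the last day of the cure period.
The date termination becomes effective: January 29, 2021 + 5 days = February 3, 2021.

February 3, 2021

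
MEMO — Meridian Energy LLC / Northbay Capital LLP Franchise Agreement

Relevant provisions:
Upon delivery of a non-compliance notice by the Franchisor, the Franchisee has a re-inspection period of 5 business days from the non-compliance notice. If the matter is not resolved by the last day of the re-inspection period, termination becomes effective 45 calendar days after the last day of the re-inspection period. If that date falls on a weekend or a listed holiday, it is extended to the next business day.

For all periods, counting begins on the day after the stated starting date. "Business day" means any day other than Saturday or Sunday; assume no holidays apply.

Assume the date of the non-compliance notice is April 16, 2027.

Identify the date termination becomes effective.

The last day of the re-inspection period: 5 business days after Friday, April 16, 2027, skipping weekends — Apr 19, Apr 20, Apr 21, Apr 22, Apr 23 — lands on Friday, April 23, 2027.
The date termination becomes effective: April 23, 2027 + 45 days = June 7, 2027. June 7, 2027 is a Monday, so no roll-forward applies.

June 7, 2027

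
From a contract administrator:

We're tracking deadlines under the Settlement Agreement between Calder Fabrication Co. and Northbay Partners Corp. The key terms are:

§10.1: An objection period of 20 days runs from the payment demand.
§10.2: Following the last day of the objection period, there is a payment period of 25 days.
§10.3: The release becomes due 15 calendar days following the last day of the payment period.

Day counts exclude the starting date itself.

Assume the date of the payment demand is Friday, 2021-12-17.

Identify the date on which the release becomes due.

2022-02-15

The last day of the objection period: 2021-12-17 + 20 days = 2022-01-06.
Adding 25 calendar days to 2022-01-06 gives 2022-01-31, which is the last day of the payment period.
The date on which the release becomes due: 15 calendar days after 2022-01-31 is 2022-02-15.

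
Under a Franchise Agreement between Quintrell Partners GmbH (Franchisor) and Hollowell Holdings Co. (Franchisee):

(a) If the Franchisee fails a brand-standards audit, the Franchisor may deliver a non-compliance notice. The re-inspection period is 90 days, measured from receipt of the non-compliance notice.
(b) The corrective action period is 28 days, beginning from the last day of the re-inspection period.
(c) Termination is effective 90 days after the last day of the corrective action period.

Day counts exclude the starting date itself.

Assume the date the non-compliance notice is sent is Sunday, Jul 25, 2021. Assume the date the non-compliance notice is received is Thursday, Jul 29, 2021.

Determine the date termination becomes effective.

Adding 90 calendar days to Jul 29, 2021 gives Oct 27, 2021, which is the last day of the re-inspection period.
The last day of the corrective action period: 28 calendar days after Oct 27, 2021 is Nov 24, 2021.
Adding 90 calendar days to Nov 24, 2021 gives Feb 22, 2022, which is the date termination becomes effective.

Feb 22, 2022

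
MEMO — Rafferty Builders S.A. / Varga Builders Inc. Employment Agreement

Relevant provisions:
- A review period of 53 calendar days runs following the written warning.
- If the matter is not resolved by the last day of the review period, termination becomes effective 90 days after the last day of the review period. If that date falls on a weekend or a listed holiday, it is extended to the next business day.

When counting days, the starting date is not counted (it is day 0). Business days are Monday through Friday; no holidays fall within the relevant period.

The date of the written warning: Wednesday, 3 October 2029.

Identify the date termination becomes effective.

25 February 2030

The last day of the review period: 3 October 2029 + 53 days = 25 November 2029.
The date termination becomes effective: 90 calendar days after 25 November 2029 is 23 February 2030. That falls on a Saturday, so it rolls to the next business day, Monday, 25 February 2030.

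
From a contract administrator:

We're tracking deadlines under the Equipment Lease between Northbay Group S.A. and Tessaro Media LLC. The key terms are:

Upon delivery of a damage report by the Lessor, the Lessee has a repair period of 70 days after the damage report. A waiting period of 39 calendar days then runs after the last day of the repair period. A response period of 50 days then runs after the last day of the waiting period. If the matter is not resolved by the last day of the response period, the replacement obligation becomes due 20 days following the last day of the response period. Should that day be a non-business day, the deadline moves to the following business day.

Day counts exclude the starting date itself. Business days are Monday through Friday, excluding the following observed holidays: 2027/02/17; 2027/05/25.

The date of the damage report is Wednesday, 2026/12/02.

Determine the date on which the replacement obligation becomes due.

2027/05/31

The last day of the repair period: 70 calendar days after 2026/12/02 is 2027/02/10.
Adding 39 calendar days to 2027/02/10 gives 2027/03/21, which is the last day of the waiting period.
The last day of the response period: 2027/03/21 + 50 days = 2027/05/10.
The date on which the replacement obligation becomes due: 20 calendar days after 2027/05/10 is 2027/05/30. That falls on a Sunday, so it rolls to the next business day, Monday, 2027/05/31.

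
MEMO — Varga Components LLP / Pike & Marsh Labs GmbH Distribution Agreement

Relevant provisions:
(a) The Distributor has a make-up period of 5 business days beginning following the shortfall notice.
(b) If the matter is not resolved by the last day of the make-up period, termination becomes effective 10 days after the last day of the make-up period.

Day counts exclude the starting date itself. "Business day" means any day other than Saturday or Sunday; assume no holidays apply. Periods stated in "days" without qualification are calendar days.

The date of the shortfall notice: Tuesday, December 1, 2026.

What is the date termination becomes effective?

The last day of the make-up period: counting 5 business days from Tuesday, December 1, 2026 (Dec 2, Dec 3, Dec 4, Dec 7, Dec 8, skipping weekends) reaches Tuesday, December 8, 2026.
The date termination becomes effective: 10 calendar days after December 8, 2026 is December 18, 2026.

December 18, 2026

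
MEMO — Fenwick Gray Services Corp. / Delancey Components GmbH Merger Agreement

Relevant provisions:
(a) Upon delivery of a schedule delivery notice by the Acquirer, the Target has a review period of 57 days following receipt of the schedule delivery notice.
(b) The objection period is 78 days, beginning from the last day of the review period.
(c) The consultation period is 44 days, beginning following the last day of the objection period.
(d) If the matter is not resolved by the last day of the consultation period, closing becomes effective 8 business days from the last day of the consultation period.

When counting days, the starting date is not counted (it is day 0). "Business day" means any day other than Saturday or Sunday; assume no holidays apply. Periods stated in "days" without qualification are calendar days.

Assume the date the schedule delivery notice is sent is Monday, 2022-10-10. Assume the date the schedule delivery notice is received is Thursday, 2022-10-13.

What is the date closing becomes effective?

The last day of the review period: 2022-10-13 + 57 days = 2022-12-09.
Adding 78 calendar days to 2022-12-09 gives 2023-02-25, which is the last day of the objection period.
The last day of the consultation period: 44 calendar days after 2023-02-25 is 2023-04-10.
From Monday, 2023-04-10, 8 business days (Apr 11, Apr 12, Apr 13, Apr 14, Apr 17, Apr 18, Apr 19, Apr 20, skipping weekends) brings us to Thursday, 2023-04-20, which is the date closing becomes effective.

2023-04-20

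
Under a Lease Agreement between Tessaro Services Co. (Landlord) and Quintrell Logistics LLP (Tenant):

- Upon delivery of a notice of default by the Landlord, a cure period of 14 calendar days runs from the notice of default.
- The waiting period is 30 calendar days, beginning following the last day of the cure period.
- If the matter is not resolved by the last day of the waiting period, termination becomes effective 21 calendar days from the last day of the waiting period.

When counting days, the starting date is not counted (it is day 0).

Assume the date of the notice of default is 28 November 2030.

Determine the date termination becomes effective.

1 February 2031

The last day of the cure period: 28 November 2030 + 14 days = 12 December 2030.
The last day of the waiting period: 30 calendar days after 12 December 2030 is 11 January 2031.
Adding 21 calendar days to 11 January 2031 gives 1 February 2031, which is the date termination becomes effective.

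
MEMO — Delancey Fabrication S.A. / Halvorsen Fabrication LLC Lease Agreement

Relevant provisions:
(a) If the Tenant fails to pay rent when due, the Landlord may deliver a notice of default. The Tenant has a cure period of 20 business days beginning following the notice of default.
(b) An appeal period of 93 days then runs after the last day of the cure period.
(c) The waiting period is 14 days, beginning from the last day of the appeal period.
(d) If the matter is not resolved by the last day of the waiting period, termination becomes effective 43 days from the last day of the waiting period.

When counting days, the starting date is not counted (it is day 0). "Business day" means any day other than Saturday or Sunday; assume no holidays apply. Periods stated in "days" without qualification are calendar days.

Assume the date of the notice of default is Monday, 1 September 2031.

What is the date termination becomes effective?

26 February 2032

The last day of the cure period: counting 20 business days from Monday, 1 September 2031 (Sep 2, Sep 3, Sep 4, Sep 5, …, Sep 25, Sep 26, Sep 29, skipping weekends) reaches Monday, 29 September 2031.
Adding 93 calendar days to 29 September 2031 gives 31 December 2031, which is the last day of the appeal period.
The last day of the waiting period: 14 calendar days after 31 December 2031 is 14 January 2032.
Adding 43 calendar days to 14 January 2032 gives 26 February 2032, which is the date termination becomes effective.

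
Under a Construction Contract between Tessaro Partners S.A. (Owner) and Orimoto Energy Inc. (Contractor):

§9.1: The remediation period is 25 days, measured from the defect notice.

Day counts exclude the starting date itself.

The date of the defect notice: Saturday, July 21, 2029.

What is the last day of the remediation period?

The last day of the remediation period: 25 calendar days after July 21, 2029 is August 15, 2029.

August 15, 2029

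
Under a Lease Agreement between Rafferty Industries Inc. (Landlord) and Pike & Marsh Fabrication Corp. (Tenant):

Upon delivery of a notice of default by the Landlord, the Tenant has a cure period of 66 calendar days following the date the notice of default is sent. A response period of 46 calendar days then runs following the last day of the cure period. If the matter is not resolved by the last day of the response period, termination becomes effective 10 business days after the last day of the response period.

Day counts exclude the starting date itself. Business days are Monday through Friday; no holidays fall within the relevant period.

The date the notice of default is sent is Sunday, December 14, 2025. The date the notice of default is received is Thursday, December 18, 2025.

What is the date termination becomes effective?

April 17, 2026

The last day of the cure period: December 14, 2025 + 66 days = February 18, 2026.
The last day of the response period: 46 calendar days after February 18, 2026 is April 5, 2026.
The date termination becomes effective: 10 business days after Sunday, April 5, 2026, skipping weekends — Apr 6, Apr 7, Apr 8, Apr 9, Apr 10, Apr 13, Apr 14, Apr 15, Apr 16, Apr 17 — lands on Friday, April 17, 2026.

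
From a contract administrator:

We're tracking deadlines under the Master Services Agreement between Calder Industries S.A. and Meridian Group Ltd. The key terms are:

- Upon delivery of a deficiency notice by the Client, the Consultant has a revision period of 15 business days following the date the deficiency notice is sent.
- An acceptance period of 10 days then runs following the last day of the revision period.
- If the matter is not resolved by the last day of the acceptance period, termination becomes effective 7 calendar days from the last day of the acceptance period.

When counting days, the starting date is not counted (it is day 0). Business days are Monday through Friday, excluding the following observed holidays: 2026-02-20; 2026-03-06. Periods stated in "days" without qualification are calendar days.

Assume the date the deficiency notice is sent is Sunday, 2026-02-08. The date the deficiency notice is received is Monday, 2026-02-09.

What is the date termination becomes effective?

From Sunday, 2026-02-08, 15 business days (Feb 9, Feb 10, Feb 11, Feb 12, …, Feb 26, Feb 27, Mar 2, skipping weekends and the listed holiday on Feb 20) brings us to Monday, 2026-03-02, which is the last day of the revision period.
The last day of the acceptance period: 2026-03-02 + 10 days = 2026-03-12.
Adding 7 calendar days to 2026-03-12 gives 2026-03-19, which is the date termination becomes effective.

2026-03-19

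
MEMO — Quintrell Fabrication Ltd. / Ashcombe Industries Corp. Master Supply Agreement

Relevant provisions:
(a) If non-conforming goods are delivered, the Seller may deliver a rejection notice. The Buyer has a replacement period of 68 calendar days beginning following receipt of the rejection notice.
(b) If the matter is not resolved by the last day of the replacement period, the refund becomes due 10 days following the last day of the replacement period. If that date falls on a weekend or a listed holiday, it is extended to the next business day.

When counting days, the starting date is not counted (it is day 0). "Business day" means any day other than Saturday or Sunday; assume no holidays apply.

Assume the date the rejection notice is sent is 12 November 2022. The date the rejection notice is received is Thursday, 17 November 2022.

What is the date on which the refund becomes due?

The last day of the replacement period: 68 calendar days after 17 November 2022 is 24 January 2023.
Adding 10 calendar days to 24 January 2023 gives 3 February 2023, which is the date on which the refund becomes due. 3 February 2023 is a Friday, so no roll-forward applies.

3 February 2023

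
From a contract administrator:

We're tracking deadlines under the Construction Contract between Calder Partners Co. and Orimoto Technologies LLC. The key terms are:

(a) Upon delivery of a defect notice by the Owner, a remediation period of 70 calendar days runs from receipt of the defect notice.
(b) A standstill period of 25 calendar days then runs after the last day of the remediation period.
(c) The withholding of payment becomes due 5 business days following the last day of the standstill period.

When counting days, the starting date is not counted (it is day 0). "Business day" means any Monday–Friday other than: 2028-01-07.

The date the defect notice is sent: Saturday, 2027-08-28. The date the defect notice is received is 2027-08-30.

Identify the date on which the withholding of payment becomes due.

The last day of the remediation period: 2027-08-30 + 70 days = 2027-11-08.
The last day of the standstill period: 2027-11-08 + 25 days = 2027-12-03.
From Friday, 2027-12-03, 5 business days (Dec 6, Dec 7, Dec 8, Dec 9, Dec 10, skipping weekends) brings us to Friday, 2027-12-10, which is the date on which the withholding of payment becomes due.

2027-12-10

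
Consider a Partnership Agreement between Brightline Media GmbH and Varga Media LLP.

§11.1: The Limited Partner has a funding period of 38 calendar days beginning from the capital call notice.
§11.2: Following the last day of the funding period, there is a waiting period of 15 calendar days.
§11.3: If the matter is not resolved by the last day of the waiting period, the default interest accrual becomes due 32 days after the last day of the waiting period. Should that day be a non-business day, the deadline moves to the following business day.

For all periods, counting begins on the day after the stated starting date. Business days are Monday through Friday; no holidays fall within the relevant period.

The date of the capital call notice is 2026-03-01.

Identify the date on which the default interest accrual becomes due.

2026-05-25

Adding 38 calendar days to 2026-03-01 gives 2026-04-08, which is the last day of the funding period.
The last day of the waiting period: 15 calendar days after 2026-04-08 is 2026-04-23.
Adding 32 calendar days to 2026-04-23 gives 2026-05-25, which is the date on which the default interest accrual becomes due. 2026-05-25 is a Monday, so no roll-forward applies.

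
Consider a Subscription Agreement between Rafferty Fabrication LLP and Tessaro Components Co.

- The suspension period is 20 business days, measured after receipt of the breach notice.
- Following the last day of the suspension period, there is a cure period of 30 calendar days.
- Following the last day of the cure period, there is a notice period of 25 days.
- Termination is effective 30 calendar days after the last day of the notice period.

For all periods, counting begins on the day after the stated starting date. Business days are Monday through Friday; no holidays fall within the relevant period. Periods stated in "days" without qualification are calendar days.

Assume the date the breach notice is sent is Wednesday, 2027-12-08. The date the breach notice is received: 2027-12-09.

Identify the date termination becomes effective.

2028-03-31

The last day of the suspension period: counting 20 business days from Thursday, 2027-12-09 (Dec 10, Dec 13, Dec 14, Dec 15, …, Jan 4, Jan 5, Jan 6, skipping weekends) reaches Thursday, 2028-01-06.
The last day of the cure period: 30 calendar days after 2028-01-06 is 2028-02-05.
Adding 25 calendar days to 2028-02-05 gives 2028-03-01, which is the last day of the notice period.
The date termination becomes effective: 30 calendar days after 2028-03-01 is 2028-03-31.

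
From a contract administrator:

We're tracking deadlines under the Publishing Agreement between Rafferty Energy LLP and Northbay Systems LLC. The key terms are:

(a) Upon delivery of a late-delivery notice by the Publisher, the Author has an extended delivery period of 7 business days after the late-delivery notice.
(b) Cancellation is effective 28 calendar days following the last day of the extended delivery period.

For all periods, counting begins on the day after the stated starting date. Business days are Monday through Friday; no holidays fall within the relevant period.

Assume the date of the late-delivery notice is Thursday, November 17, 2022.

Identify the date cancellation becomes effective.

The last day of the extended delivery period: counting 7 business days from Thursday, November 17, 2022 (Nov 18, Nov 21, Nov 22, Nov 23, Nov 24, Nov 25, Nov 28, skipping weekends) reaches Monday, November 28, 2022.
Adding 28 calendar days to November 28, 2022 gives December 26, 2022, which is the date cancellation becomes effective.

December 26, 2022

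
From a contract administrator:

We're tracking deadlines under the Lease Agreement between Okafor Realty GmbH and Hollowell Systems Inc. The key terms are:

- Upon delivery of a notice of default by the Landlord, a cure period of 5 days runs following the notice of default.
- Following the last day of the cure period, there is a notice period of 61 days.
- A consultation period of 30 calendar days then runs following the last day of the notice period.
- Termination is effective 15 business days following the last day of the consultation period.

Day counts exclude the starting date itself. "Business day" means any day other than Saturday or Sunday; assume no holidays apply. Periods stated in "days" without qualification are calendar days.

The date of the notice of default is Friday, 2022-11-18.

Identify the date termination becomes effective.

2023-03-15

The last day of the cure period: 5 calendar days after 2022-11-18 is 2022-11-23.
The last day of the notice period: 2022-11-23 + 61 days = 2023-01-23.
Adding 30 calendar days to 2023-01-23 gives 2023-02-22, which is the last day of the consultation period.
The date termination becomes effective: counting 15 business days from Wednesday, 2023-02-22 (Feb 23, Feb 24, Feb 27, Feb 28, …, Mar 13, Mar 14, Mar 15, skipping weekends) reaches Wednesday, 2023-03-15.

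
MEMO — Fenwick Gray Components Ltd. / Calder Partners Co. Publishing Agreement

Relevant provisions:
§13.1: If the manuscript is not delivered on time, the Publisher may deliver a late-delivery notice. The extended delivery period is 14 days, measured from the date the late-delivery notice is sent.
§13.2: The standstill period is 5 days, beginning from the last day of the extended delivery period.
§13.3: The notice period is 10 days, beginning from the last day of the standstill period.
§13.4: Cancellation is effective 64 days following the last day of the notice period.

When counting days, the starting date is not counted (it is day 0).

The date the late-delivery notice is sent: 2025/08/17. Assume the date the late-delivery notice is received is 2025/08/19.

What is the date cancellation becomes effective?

2025/11/18

The last day of the extended delivery period: 2025/08/17 + 14 days = 2025/08/31.
The last day of the standstill period: 5 calendar days after 2025/08/31 is 2025/09/05.
The last day of the notice period: 2025/09/05 + 10 days = 2025/09/15.
The date cancellation becomes effective: 2025/09/15 + 64 days = 2025/11/18.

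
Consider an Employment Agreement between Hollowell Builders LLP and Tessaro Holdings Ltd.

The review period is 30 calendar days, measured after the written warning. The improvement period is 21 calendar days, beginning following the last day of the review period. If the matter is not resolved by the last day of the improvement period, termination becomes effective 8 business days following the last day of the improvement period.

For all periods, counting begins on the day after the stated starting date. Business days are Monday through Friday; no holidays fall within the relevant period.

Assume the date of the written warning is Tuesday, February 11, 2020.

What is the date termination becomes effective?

The last day of the review period: February 11, 2020 + 30 days = March 12, 2020.
Adding 21 calendar days to March 12, 2020 gives April 2, 2020, which is the last day of the improvement period.
From Thursday, April 2, 2020, 8 business days (Apr 3, Apr 6, Apr 7, Apr 8, Apr 9, Apr 10, Apr 13, Apr 14, skipping weekends) brings us to Tuesday, April 14, 2020, which is the date termination becomes effective.

April 14, 2020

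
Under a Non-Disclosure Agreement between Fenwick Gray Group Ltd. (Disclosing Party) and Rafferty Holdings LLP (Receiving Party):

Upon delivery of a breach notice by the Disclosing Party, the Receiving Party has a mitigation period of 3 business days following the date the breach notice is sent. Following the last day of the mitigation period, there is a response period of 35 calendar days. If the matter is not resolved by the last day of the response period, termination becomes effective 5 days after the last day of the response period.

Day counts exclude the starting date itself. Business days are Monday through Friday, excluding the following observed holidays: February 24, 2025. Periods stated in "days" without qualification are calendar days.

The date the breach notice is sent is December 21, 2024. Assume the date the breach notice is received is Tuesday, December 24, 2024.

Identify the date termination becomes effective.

The last day of the mitigation period: 3 business days after Saturday, December 21, 2024, skipping weekends — Dec 23, Dec 24, Dec 25 — lands on Wednesday, December 25, 2024.
The last day of the response period: 35 calendar days after December 25, 2024 is January 29, 2025.
The date termination becomes effective: 5 calendar days after January 29, 2025 is February 3, 2025.

February 3, 2025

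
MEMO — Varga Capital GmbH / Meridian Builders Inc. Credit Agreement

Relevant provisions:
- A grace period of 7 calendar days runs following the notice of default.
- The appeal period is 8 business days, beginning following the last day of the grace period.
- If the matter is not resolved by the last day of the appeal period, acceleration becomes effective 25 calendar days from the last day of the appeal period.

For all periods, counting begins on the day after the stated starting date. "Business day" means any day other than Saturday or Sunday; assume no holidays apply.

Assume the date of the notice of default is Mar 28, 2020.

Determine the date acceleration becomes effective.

The last day of the grace period: 7 calendar days after Mar 28, 2020 is Apr 4, 2020.
From Saturday, Apr 4, 2020, 8 business days (Apr 6, Apr 7, Apr 8, Apr 9, Apr 10, Apr 13, Apr 14, Apr 15, skipping weekends) brings us to Wednesday, Apr 15, 2020, which is the last day of the appeal period.
Adding 25 calendar days to Apr 15, 2020 gives May 10, 2020, which is the date acceleration becomes effective.

May 10, 2020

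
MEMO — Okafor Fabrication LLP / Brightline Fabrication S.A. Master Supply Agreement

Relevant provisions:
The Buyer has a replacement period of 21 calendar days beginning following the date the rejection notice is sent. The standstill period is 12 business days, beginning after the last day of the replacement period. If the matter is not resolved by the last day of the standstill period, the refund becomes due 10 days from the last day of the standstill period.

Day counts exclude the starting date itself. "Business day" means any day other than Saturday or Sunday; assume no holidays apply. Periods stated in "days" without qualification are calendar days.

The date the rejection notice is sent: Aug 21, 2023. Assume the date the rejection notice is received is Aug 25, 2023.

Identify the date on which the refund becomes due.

Oct 7, 2023

Adding 21 calendar days to Aug 21, 2023 gives Sep 11, 2023, which is the last day of the replacement period.
The last day of the standstill period: 12 business days after Monday, Sep 11, 2023, skipping weekends — Sep 12, Sep 13, Sep 14, Sep 15, …, Sep 25, Sep 26, Sep 27 — lands on Wednesday, Sep 27, 2023.
Adding 10 calendar days to Sep 27, 2023 gives Oct 7, 2023, which is the date on which the refund becomes due.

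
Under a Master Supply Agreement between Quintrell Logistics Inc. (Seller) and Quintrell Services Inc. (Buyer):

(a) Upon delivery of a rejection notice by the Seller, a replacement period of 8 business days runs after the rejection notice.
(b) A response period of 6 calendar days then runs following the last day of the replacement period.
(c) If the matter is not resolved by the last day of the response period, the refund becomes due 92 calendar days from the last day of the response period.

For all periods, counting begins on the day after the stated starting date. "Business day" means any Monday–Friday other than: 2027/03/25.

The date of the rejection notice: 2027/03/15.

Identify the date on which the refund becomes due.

The last day of the replacement period: 8 business days after Monday, 2027/03/15, skipping weekends and the listed holiday on Mar 25 — Mar 16, Mar 17, Mar 18, Mar 19, Mar 22, Mar 23, Mar 24, Mar 26 — lands on Friday, 2027/03/26.
Adding 6 calendar days to 2027/03/26 gives 2027/04/01, which is the last day of the response period.
Adding 92 calendar days to 2027/04/01 gives 2027/07/02, which is the date on which the refund becomes due.

2027/07/02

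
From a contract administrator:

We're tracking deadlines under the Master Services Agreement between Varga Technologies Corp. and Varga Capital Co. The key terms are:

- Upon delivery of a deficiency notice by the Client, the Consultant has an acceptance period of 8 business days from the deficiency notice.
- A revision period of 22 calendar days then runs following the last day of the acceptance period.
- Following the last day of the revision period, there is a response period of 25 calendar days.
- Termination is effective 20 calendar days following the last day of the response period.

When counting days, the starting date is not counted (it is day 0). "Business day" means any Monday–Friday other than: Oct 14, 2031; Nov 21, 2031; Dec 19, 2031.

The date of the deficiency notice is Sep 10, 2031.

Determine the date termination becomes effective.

Nov 28, 2031

The last day of the acceptance period: counting 8 business days from Wednesday, Sep 10, 2031 (Sep 11, Sep 12, Sep 15, Sep 16, Sep 17, Sep 18, Sep 19, Sep 22, skipping weekends) reaches Monday, Sep 22, 2031.
The last day of the revision period: 22 calendar days after Sep 22, 2031 is Oct 14, 2031.
The last day of the response period: Oct 14, 2031 + 25 days = Nov 8, 2031.
The date termination becomes effective: Nov 8, 2031 + 20 days = Nov 28, 2031.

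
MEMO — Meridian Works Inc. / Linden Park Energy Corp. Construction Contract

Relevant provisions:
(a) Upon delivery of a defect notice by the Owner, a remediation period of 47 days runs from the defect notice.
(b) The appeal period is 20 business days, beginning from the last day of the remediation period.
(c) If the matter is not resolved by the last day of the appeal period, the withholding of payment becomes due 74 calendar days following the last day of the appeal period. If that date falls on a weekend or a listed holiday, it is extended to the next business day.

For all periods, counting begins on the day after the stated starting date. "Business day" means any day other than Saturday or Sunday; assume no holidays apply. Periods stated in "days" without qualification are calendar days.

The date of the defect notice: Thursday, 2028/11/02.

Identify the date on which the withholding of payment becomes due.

2029/04/02

The last day of the remediation period: 2028/11/02 + 47 days = 2028/12/19.
The last day of the appeal period: 20 business days after Tuesday, 2028/12/19, skipping weekends — Dec 20, Dec 21, Dec 22, Dec 25, …, Jan 12, Jan 15, Jan 16 — lands on Tuesday, 2029/01/16.
The date on which the withholding of payment becomes due: 74 calendar days after 2029/01/16 is 2029/03/31. That falls on a Saturday, so it rolls to the next business day, Monday, 2029/04/02.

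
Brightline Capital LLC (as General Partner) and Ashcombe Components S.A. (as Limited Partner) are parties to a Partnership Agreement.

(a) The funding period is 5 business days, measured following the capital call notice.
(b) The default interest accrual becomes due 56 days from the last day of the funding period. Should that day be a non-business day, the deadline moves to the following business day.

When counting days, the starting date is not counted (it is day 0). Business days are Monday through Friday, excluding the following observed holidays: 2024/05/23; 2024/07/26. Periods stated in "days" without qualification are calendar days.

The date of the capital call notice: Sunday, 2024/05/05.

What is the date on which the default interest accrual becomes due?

2024/07/05

The last day of the funding period: 5 business days after Sunday, 2024/05/05, skipping weekends — May 6, May 7, May 8, May 9, May 10 — lands on Friday, 2024/05/10.
The date on which the default interest accrual becomes due: 2024/05/10 + 56 days = 2024/07/05. 2024/07/05 is a Friday and is not a listed holiday, so no roll-forward applies.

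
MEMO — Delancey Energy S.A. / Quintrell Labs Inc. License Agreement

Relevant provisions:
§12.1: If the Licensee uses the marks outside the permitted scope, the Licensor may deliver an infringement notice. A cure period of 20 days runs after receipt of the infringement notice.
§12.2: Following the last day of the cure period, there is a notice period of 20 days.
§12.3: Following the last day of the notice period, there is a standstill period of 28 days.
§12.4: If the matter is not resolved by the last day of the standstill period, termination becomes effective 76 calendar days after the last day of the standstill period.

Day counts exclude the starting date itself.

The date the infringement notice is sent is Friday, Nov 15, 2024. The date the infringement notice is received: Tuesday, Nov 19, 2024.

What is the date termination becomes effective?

Apr 12, 2025

The last day of the cure period: 20 calendar days after Nov 19, 2024 is Dec 9, 2024.
The last day of the notice period: Dec 9, 2024 + 20 days = Dec 29, 2024.
Adding 28 calendar days to Dec 29, 2024 gives Jan 26, 2025, which is the last day of the standstill period.
Adding 76 calendar days to Jan 26, 2025 gives Apr 12, 2025, which is the date termination becomes effective.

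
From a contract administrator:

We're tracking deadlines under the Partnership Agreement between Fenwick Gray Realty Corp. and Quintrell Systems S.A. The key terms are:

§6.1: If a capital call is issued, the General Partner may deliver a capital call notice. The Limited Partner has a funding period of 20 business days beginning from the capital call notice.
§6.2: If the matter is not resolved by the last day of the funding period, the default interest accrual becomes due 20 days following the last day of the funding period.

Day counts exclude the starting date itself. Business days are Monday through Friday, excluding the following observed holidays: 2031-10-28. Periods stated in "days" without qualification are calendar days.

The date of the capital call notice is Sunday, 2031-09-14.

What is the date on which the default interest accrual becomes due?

2031-10-30

From Sunday, 2031-09-14, 20 business days (Sep 15, Sep 16, Sep 17, Sep 18, …, Oct 8, Oct 9, Oct 10, skipping weekends) brings us to Friday, 2031-10-10, which is the last day of the funding period.
The date on which the default interest accrual becomes due: 2031-10-10 + 20 days = 2031-10-30.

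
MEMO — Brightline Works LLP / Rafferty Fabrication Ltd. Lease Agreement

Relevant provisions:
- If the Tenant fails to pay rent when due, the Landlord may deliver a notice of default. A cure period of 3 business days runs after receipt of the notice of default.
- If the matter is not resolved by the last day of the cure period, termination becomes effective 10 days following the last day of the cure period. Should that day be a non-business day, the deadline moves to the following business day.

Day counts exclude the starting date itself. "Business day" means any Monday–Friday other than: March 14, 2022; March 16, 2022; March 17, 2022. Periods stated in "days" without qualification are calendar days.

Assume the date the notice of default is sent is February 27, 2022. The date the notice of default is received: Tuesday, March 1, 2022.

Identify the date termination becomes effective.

March 15, 2022

The last day of the cure period: counting 3 business days from Tuesday, March 1, 2022 (Mar 2, Mar 3, Mar 4, skipping weekends) reaches Friday, March 4, 2022.
Adding 10 calendar days to March 4, 2022 gives March 14, 2022, which is the date termination becomes effective. That falls on Monday, a listed holiday, so it rolls to the next business day, Tuesday, March 15, 2022.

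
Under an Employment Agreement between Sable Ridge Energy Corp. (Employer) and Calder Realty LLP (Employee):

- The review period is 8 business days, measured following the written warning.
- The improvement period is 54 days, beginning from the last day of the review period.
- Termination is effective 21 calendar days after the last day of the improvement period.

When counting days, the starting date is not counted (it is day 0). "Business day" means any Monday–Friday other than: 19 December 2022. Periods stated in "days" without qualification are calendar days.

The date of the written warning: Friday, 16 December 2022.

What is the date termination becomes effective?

14 March 2023

From Friday, 16 December 2022, 8 business days (Dec 20, Dec 21, Dec 22, Dec 23, Dec 26, Dec 27, Dec 28, Dec 29, skipping weekends and the listed holiday on Dec 19) brings us to Thursday, 29 December 2022, which is the last day of the review period.
The last day of the improvement period: 29 December 2022 + 54 days = 21 February 2023.
The date termination becomes effective: 21 February 2023 + 21 days = 14 March 2023.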